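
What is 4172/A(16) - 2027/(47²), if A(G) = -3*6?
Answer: -4626217/19881 ≈ -232.70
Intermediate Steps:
A(G) = -18
4172/A(16) - 2027/(47²) = 4172/(-18) - 2027/(47²) = 4172*(-1/18) - 2027/2209 = -2086/9 - 2027*1/2209 = -2086/9 - 2027/2209 = -4626217/19881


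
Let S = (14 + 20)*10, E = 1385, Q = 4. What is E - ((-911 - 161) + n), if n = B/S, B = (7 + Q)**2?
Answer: 835259/340 ≈ 2456.6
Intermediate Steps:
B = 121 (B = (7 + 4)**2 = 11**2 = 121)
S = 340 (S = 34*10 = 340)
n = 121/340 ≈ 0.35588
E - ((-911 - 161) + n) = 1385 - ((-911 - 161) + 121/340) = 1385 - (-1072 + 121/340) = 1385 - 1*(-364359/340) = 1385 + 364359/340 = 835259/340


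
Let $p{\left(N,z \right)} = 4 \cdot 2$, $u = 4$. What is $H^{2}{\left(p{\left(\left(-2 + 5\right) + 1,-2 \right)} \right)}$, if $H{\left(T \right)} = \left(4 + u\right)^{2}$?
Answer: $4096$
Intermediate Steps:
$p{\left(N,z \right)} = 8$
$H{\left(T \right)} = 64$ ($H{\left(T \right)} = \left(4 + 4\right)^{2} = 8^{2} = 64$)
$H^{2}{\left(p{\left(\left(-2 + 5\right) + 1,-2 \right)} \right)} = 64^{2} = 4096$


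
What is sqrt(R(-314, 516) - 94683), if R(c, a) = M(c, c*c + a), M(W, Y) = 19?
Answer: 2*I*sqrt(23666) ≈ 307.68*I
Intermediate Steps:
R(c, a) = 19
sqrt(R(-314, 516) - 94683) = sqrt(19 - 94683) = sqrt(-94664) = 2*I*sqrt(23666)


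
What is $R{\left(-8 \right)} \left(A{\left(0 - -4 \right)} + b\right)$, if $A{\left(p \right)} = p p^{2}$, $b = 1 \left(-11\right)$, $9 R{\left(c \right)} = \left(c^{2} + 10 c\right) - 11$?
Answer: $-159$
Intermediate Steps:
$R{\left(c \right)} = - \frac{11}{9} + \frac{c^{2}}{9} + \frac{10 c}{9}$ ($R{\left(c \right)} = \frac{\left(c^{2} + 10 c\right) - 11}{9} = \frac{-11 + c^{2} + 10 c}{9} = - \frac{11}{9} + \frac{c^{2}}{9} + \frac{10 c}{9}$)
$b = -11$
$A{\left(p \right)} = p^{3}$
$R{\left(-8 \right)} \left(A{\left(0 - -4 \right)} + b\right) = \left(- \frac{11}{9} + \frac{\left(-8\right)^{2}}{9} + \frac{10}{9} \left(-8\right)\right) \left(\left(0 - -4\right)^{3} - 11\right) = \left(- \frac{11}{9} + \frac{1}{9} \cdot 64 - \frac{80}{9}\right) \left(\left(0 + 4\right)^{3} - 11\right) = \left(- \frac{11}{9} + \frac{64}{9} - \frac{80}{9}\right) \left(4^{3} - 11\right) = - 3 \left(64 - 11\right) = \left(-3\right) 53 = -159$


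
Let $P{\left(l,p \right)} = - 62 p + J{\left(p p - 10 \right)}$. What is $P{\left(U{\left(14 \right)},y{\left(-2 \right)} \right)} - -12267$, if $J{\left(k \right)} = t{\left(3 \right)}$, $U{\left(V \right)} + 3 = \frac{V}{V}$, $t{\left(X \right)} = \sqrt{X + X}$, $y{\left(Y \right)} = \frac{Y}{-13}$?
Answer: $\frac{159347}{13} + \sqrt{6} \approx 12260.0$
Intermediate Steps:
$y{\left(Y \right)} = - \frac{Y}{13}$ ($y{\left(Y \right)} = Y \left(- \frac{1}{13}\right) = - \frac{Y}{13}$)
$t{\left(X \right)} = \sqrt{2} \sqrt{X}$ ($t{\left(X \right)} = \sqrt{2 X} = \sqrt{2} \sqrt{X}$)
$U{\left(V \right)} = -2$ ($U{\left(V \right)} = -3 + \frac{V}{V} = -3 + 1 = -2$)
$J{\left(k \right)} = \sqrt{6}$ ($J{\left(k \right)} = \sqrt{2} \sqrt{3} = \sqrt{6}$)
$P{\left(l,p \right)} = \sqrt{6} - 62 p$ ($P{\left(l,p \right)} = - 62 p + \sqrt{6} = \sqrt{6} - 62 p$)
$P{\left(U{\left(14 \right)},y{\left(-2 \right)} \right)} - -12267 = \left(\sqrt{6} - 62 \left(\left(- \frac{1}{13}\right) \left(-2\right)\right)\right) - -12267 = \left(\sqrt{6} - \frac{124}{13}\right) + 12267 = \left(- \frac{124}{13} + \sqrt{6}\right) + 12267 = \frac{159347}{13} + \sqrt{6}$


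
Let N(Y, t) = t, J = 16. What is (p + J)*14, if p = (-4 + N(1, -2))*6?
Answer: -280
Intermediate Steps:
p = -36 (p = (-4 - 2)*6 = -6*6 = -36)
(p + J)*14 = (-36 + 16)*14 = -20*14 = -280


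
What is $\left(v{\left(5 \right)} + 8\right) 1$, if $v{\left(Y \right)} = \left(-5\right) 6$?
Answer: $-22$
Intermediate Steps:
$v{\left(Y \right)} = -30$
$\left(v{\left(5 \right)} + 8\right) 1 = \left(-30 + 8\right) 1 = \left(-22\right) 1 = -22$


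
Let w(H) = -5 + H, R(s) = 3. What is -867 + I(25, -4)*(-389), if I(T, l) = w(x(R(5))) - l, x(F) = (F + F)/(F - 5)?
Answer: 689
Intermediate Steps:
x(F) = 2*F/(-5 + F) (x(F) = (2*F)/(-5 + F) = 2*F/(-5 + F))
I(T, l) = -8 - l (I(T, l) = (-5 + 2*3/(-5 + 3)) - l = (-5 + 2*3/(-2)) - l = (-5 + 2*3*(-1/2)) - l = (-5 - 3) - l = -8 - l)
-867 + I(25, -4)*(-389) = -867 + (-8 - 1*(-4))*(-389) = -867 + (-8 + 4)*(-389) = -867 - 4*(-389) = -867 + 1556 = 689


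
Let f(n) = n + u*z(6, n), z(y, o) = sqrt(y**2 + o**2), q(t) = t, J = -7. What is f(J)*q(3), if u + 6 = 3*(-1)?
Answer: -21 - 27*sqrt(85) ≈ -269.93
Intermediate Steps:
u = -9 (u = -6 + 3*(-1) = -6 - 3 = -9)
z(y, o) = sqrt(o**2 + y**2)
f(n) = n - 9*sqrt(36 + n**2) (f(n) = n - 9*sqrt(n**2 + 6**2) = n - 9*sqrt(n**2 + 36) = n - 9*sqrt(36 + n**2))
f(J)*q(3) = (-7 - 9*sqrt(36 + (-7)**2))*3 = (-7 - 9*sqrt(36 + 49))*3 = (-7 - 9*sqrt(85))*3 = -21 - 27*sqrt(85)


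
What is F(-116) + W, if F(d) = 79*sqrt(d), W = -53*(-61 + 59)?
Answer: 106 + 158*I*sqrt(29) ≈ 106.0 + 850.86*I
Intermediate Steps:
W = 106 (W = -53*(-2) = 106)
F(-116) + W = 79*sqrt(-116) + 106 = 79*(2*I*sqrt(29)) + 106 = 158*I*sqrt(29) + 106 = 106 + 158*I*sqrt(29)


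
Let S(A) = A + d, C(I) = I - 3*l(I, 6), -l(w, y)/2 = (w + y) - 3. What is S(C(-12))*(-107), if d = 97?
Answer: -3317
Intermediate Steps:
l(w, y) = 6 - 2*w - 2*y (l(w, y) = -2*((w + y) - 3) = -2*(-3 + w + y) = 6 - 2*w - 2*y)
C(I) = 18 + 7*I (C(I) = I - 3*(6 - 2*I - 2*6) = I - 3*(6 - 2*I - 12) = I - 3*(-6 - 2*I) = I + (18 + 6*I) = 18 + 7*I)
S(A) = 97 + A (S(A) = A + 97 = 97 + A)
S(C(-12))*(-107) = (97 + (18 + 7*(-12)))*(-107) = (97 + (18 - 84))*(-107) = (97 - 66)*(-107) = 31*(-107) = -3317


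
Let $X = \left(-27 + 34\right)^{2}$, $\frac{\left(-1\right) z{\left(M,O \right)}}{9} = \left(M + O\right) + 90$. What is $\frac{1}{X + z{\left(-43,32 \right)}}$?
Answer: $- \frac{1}{662} \approx -0.0015106$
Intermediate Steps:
$z{\left(M,O \right)} = -810 - 9 M - 9 O$ ($z{\left(M,O \right)} = - 9 \left(\left(M + O\right) + 90\right) = - 9 \left(90 + M + O\right) = -810 - 9 M - 9 O$)
$X = 49$ ($X = 7^{2} = 49$)
$\frac{1}{X + z{\left(-43,32 \right)}} = \frac{1}{49 - 711} = \frac{1}{-662} = - \frac{1}{662}$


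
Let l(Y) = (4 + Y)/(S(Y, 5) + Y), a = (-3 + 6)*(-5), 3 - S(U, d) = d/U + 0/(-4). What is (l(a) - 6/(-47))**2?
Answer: 3101121/2706025 ≈ 1.1460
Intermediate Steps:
S(U, d) = 3 - d/U (S(U, d) = 3 - (d/U + 0/(-4)) = 3 - (d/U + 0*(-1/4)) = 3 - (d/U + 0) = 3 - d/U)
a = -15 (a = 3*(-5) = -15)
l(Y) = (4 + Y)/(3 + Y - 5/Y) (l(Y) = (4 + Y)/((3 - 1*5/Y) + Y) = (4 + Y)/((3 - 5/Y) + Y) = (4 + Y)/(3 + Y - 5/Y))
(l(a) - 6/(-47))**2 = (-15*(4 - 15)/(-5 - 15*(3 - 15)) - 6/(-47))**2 = (-15*(-11)/(-5 - 15*(-12)) - 6*(-1/47))**2 = (-15*(-11)/(-5 + 180) + 6/47)**2 = (-15*(-11)/175 + 6/47)**2 = (-15*1/175*(-11) + 6/47)**2 = (33/35 + 6/47)**2 = (1761/1645)**2 = 3101121/2706025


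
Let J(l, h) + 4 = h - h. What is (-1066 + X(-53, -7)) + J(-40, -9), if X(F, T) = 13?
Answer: -1057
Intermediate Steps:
J(l, h) = -4 (J(l, h) = -4 + (h - h) = -4 + 0 = -4)
(-1066 + X(-53, -7)) + J(-40, -9) = (-1066 + 13) - 4 = -1053 - 4 = -1057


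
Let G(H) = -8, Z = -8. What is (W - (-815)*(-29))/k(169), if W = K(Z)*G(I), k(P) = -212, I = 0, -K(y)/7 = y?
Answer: 24083/212 ≈ 113.60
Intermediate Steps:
K(y) = -7*y
W = -448 (W = -7*(-8)*(-8) = 56*(-8) = -448)
(W - (-815)*(-29))/k(169) = (-448 - (-815)*(-29))/(-212) = (-448 - 1*23635)*(-1/212) = (-448 - 23635)*(-1/212) = -24083*(-1/212) = 24083/212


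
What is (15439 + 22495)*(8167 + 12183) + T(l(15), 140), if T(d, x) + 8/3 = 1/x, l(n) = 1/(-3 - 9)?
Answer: 324221896883/420 ≈ 7.7196e+8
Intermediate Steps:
l(n) = -1/12 (l(n) = 1/(-12) = -1/12)
T(d, x) = -8/3 + 1/x
(15439 + 22495)*(8167 + 12183) + T(l(15), 140) = (15439 + 22495)*(8167 + 12183) + (-8/3 + 1/140) = 37934*20350 + (-8/3 + 1/140) = 771956900 - 1117/420 = 324221896883/420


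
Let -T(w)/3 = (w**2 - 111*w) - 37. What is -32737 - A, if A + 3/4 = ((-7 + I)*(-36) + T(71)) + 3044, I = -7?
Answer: -179661/4 ≈ -44915.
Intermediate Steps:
T(w) = 111 - 3*w**2 + 333*w (T(w) = -3*((w**2 - 111*w) - 37) = -3*(-37 + w**2 - 111*w) = 111 - 3*w**2 + 333*w)
A = 48713/4 (A = -3/4 + (((-7 - 7)*(-36) + (111 - 3*71**2 + 333*71)) + 3044) = -3/4 + ((-14*(-36) + (111 - 3*5041 + 23643)) + 3044) = -3/4 + ((504 + (111 - 15123 + 23643)) + 3044) = -3/4 + ((504 + 8631) + 3044) = -3/4 + (9135 + 3044) = -3/4 + 12179 = 48713/4 ≈ 12178.)
-32737 - A = -32737 - 1*48713/4 = -32737 - 48713/4 = -179661/4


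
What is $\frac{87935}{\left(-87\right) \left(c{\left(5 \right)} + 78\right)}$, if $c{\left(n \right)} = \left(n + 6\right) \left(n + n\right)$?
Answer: $- \frac{87935}{16356} \approx -5.3763$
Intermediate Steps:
$c{\left(n \right)} = 2 n \left(6 + n\right)$ ($c{\left(n \right)} = \left(6 + n\right) 2 n = 2 n \left(6 + n\right)$)
$\frac{87935}{\left(-87\right) \left(c{\left(5 \right)} + 78\right)} = \frac{87935}{\left(-87\right) \left(2 \cdot 5 \left(6 + 5\right) + 78\right)} = \frac{87935}{\left(-87\right) \left(2 \cdot 5 \cdot 11 + 78\right)} = \frac{87935}{\left(-87\right) \left(110 + 78\right)} = \frac{87935}{\left(-87\right) 188} = \frac{87935}{-16356} = 87935 \left(- \frac{1}{16356}\right) = - \frac{87935}{16356}$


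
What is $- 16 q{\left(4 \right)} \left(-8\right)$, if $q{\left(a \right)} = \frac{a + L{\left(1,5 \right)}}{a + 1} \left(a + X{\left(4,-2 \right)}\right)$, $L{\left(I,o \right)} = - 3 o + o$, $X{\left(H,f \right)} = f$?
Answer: $- \frac{1536}{5} \approx -307.2$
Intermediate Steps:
$L{\left(I,o \right)} = - 2 o$
$q{\left(a \right)} = \frac{\left(-10 + a\right) \left(-2 + a\right)}{1 + a}$ ($q{\left(a \right)} = \frac{a - 10}{a + 1} \left(a - 2\right) = \frac{a - 10}{1 + a} \left(-2 + a\right) = \frac{-10 + a}{1 + a} \left(-2 + a\right) = \frac{\left(-10 + a\right) \left(-2 + a\right)}{1 + a}$)
$- 16 q{\left(4 \right)} \left(-8\right) = - 16 \frac{20 + 4^{2} - 48}{1 + 4} \left(-8\right) = - 16 \frac{20 + 16 - 48}{5} \left(-8\right) = - 16 \cdot \frac{1}{5} \left(-12\right) \left(-8\right) = \left(-16\right) \left(- \frac{12}{5}\right) \left(-8\right) = \frac{192}{5} \left(-8\right) = - \frac{1536}{5}$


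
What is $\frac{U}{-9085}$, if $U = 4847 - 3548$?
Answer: $- \frac{1299}{9085} \approx -0.14298$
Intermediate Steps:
$U = 1299$ ($U = 4847 - 3548 = 1299$)
$\frac{U}{-9085} = \frac{1299}{-9085} = 1299 \left(- \frac{1}{9085}\right) = - \frac{1299}{9085}$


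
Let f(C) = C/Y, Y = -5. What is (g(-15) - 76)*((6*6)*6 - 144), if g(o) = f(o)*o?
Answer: -8712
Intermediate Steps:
f(C) = -C/5 (f(C) = C/(-5) = C*(-1/5) = -C/5)
g(o) = -o**2/5 (g(o) = (-o/5)*o = -o**2/5)
(g(-15) - 76)*((6*6)*6 - 144) = (-1/5*(-15)**2 - 76)*((6*6)*6 - 144) = (-1/5*225 - 76)*(36*6 - 144) = (-45 - 76)*(216 - 144) = -121*72 = -8712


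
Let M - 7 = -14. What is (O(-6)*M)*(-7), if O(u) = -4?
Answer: -196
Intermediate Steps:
M = -7 (M = 7 - 14 = -7)
(O(-6)*M)*(-7) = -4*(-7)*(-7) = 28*(-7) = -196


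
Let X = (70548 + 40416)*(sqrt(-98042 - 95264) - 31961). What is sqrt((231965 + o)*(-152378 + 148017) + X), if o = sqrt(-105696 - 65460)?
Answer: sqrt(-4558119769 - 8722*I*sqrt(42789) + 110964*I*sqrt(193306)) ≈ 347.9 + 67515.0*I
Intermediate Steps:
o = 2*I*sqrt(42789) (o = sqrt(-171156) = 2*I*sqrt(42789) ≈ 413.71*I)
X = -3546520404 + 110964*I*sqrt(193306) (X = 110964*(sqrt(-193306) - 31961) = 110964*(I*sqrt(193306) - 31961) = 110964*(-31961 + I*sqrt(193306)) = -3546520404 + 110964*I*sqrt(193306) ≈ -3.5465e+9 + 4.8787e+7*I)
sqrt((231965 + o)*(-152378 + 148017) + X) = sqrt((231965 + 2*I*sqrt(42789))*(-152378 + 148017) + (-3546520404 + 110964*I*sqrt(193306))) = sqrt((231965 + 2*I*sqrt(42789))*(-4361) + (-3546520404 + 110964*I*sqrt(193306))) = sqrt((-1011599365 - 8722*I*sqrt(42789)) + (-3546520404 + 110964*I*sqrt(193306))) = sqrt(-4558119769 - 8722*I*sqrt(42789) + 110964*I*sqrt(193306))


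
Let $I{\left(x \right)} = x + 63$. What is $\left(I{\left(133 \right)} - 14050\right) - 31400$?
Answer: $-45254$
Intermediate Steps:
$I{\left(x \right)} = 63 + x$
$\left(I{\left(133 \right)} - 14050\right) - 31400 = \left(\left(63 + 133\right) - 14050\right) - 31400 = \left(196 - 14050\right) - 31400 = -13854 - 31400 = -45254$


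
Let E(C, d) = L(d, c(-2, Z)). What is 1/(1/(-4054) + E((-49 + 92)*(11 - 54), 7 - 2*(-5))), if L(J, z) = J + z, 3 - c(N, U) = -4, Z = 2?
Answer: 4054/97295 ≈ 0.041667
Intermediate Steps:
c(N, U) = 7 (c(N, U) = 3 - 1*(-4) = 3 + 4 = 7)
E(C, d) = 7 + d (E(C, d) = d + 7 = 7 + d)
1/(1/(-4054) + E((-49 + 92)*(11 - 54), 7 - 2*(-5))) = 1/(1/(-4054) + (7 + (7 - 2*(-5)))) = 1/(-1/4054 + (7 + (7 + 10))) = 1/(-1/4054 + (7 + 17)) = 1/(-1/4054 + 24) = 1/(97295/4054) = 4054/97295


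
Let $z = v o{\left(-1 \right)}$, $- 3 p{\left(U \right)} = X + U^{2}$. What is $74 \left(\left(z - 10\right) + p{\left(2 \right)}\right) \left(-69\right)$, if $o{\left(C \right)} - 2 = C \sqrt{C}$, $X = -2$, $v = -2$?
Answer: $74888 - 10212 i \approx 74888.0 - 10212.0 i$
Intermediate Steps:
$o{\left(C \right)} = 2 + C^{\frac{3}{2}}$ ($o{\left(C \right)} = 2 + C \sqrt{C} = 2 + C^{\frac{3}{2}}$)
$p{\left(U \right)} = \frac{2}{3} - \frac{U^{2}}{3}$ ($p{\left(U \right)} = - \frac{-2 + U^{2}}{3} = \frac{2}{3} - \frac{U^{2}}{3}$)
$z = -4 + 2 i$ ($z = - 2 \left(2 + \left(-1\right)^{\frac{3}{2}}\right) = - 2 \left(2 - i\right) = -4 + 2 i \approx -4.0 + 2.0 i$)
$74 \left(\left(z - 10\right) + p{\left(2 \right)}\right) \left(-69\right) = 74 \left(\left(\left(-4 + 2 i\right) - 10\right) + \left(\frac{2}{3} - \frac{2^{2}}{3}\right)\right) \left(-69\right) = 74 \left(\left(-14 + 2 i\right) + \left(\frac{2}{3} - \frac{4}{3}\right)\right) \left(-69\right) = 74 \left(\left(-14 + 2 i\right) - \frac{2}{3}\right) \left(-69\right) = 74 \left(- \frac{44}{3} + 2 i\right) \left(-69\right) = \left(- \frac{3256}{3} + 148 i\right) \left(-69\right) = 74888 - 10212 i$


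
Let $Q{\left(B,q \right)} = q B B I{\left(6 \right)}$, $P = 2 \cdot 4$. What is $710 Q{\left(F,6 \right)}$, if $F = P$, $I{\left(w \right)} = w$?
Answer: $1635840$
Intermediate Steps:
$P = 8$
$F = 8$
$Q{\left(B,q \right)} = 6 q B^{2}$ ($Q{\left(B,q \right)} = q B B 6 = q B^{2} \cdot 6 = 6 q B^{2}$)
$710 Q{\left(F,6 \right)} = 710 \cdot 6 \cdot 6 \cdot 8^{2} = 710 \cdot 6 \cdot 6 \cdot 64 = 710 \cdot 2304 = 1635840$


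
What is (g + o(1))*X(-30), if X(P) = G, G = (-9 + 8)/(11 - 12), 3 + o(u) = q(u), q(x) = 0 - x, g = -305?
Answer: -309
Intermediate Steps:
q(x) = -x
o(u) = -3 - u
G = 1 (G = -1/(-1) = -1*(-1) = 1)
X(P) = 1
(g + o(1))*X(-30) = (-305 + (-3 - 1*1))*1 = (-305 + (-3 - 1))*1 = (-305 - 4)*1 = -309*1 = -309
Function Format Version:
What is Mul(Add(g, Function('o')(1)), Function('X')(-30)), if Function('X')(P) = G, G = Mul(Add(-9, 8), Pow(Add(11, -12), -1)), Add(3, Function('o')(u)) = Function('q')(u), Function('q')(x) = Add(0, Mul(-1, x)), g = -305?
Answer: -309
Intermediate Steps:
Function('q')(x) = Mul(-1, x)
Function('o')(u) = Add(-3, Mul(-1, u))
G = 1 (G = Mul(-1, Pow(-1, -1)) = Mul(-1, -1) = 1)
Function('X')(P) = 1
Mul(Add(g, Function('o')(1)), Function('X')(-30)) = Mul(Add(-305, Add(-3, Mul(-1, 1))), 1) = Mul(Add(-305, Add(-3, -1)), 1) = Mul(Add(-305, -4), 1) = Mul(-309, 1) = -309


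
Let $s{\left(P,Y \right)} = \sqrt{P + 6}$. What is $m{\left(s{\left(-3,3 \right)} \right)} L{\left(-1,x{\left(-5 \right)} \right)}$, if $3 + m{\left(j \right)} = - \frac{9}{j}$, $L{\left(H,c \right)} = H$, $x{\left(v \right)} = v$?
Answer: $3 + 3 \sqrt{3} \approx 8.1962$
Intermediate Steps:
$s{\left(P,Y \right)} = \sqrt{6 + P}$
$m{\left(j \right)} = -3 - \frac{9}{j}$
$m{\left(s{\left(-3,3 \right)} \right)} L{\left(-1,x{\left(-5 \right)} \right)} = \left(-3 - \frac{9}{\sqrt{6 - 3}}\right) \left(-1\right) = \left(-3 - \frac{9}{\sqrt{3}}\right) \left(-1\right) = \left(-3 - 9 \frac{\sqrt{3}}{3}\right) \left(-1\right) = \left(-3 - 3 \sqrt{3}\right) \left(-1\right) = 3 + 3 \sqrt{3}$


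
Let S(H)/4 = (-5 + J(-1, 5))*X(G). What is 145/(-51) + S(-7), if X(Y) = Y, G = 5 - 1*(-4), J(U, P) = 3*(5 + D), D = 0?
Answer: 18215/51 ≈ 357.16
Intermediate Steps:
J(U, P) = 15 (J(U, P) = 3*(5 + 0) = 3*5 = 15)
G = 9 (G = 5 + 4 = 9)
S(H) = 360 (S(H) = 4*((-5 + 15)*9) = 4*(10*9) = 4*90 = 360)
145/(-51) + S(-7) = 145/(-51) + 360 = 145*(-1/51) + 360 = -145/51 + 360 = 18215/51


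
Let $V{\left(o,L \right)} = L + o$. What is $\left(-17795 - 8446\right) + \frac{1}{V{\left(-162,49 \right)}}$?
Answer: $- \frac{2965234}{113} \approx -26241.0$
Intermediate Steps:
$\left(-17795 - 8446\right) + \frac{1}{V{\left(-162,49 \right)}} = \left(-17795 - 8446\right) + \frac{1}{49 - 162} = -26241 + \frac{1}{-113} = -26241 - \frac{1}{113} = - \frac{2965234}{113}$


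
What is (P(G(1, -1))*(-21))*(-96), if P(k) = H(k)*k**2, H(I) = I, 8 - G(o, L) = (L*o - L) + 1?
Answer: 691488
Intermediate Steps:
G(o, L) = 7 + L - L*o (G(o, L) = 8 - ((L*o - L) + 1) = 8 - ((-L + L*o) + 1) = 8 - (1 - L + L*o) = 8 + (-1 + L - L*o) = 7 + L - L*o)
P(k) = k**3 (P(k) = k*k**2 = k**3)
(P(G(1, -1))*(-21))*(-96) = ((7 - 1 - 1*(-1)*1)**3*(-21))*(-96) = ((7 - 1 + 1)**3*(-21))*(-96) = (7**3*(-21))*(-96) = (343*(-21))*(-96) = -7203*(-96) = 691488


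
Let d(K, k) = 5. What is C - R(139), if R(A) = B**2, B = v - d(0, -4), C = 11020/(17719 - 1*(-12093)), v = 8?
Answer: -2218/257 ≈ -8.6304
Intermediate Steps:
C = 95/257 (C = 11020/(17719 + 12093) = 11020/29812 = 11020*(1/29812) = 95/257 ≈ 0.36965)
B = 3 (B = 8 - 1*5 = 8 - 5 = 3)
R(A) = 9 (R(A) = 3**2 = 9)
C - R(139) = 95/257 - 1*9 = 95/257 - 9 = -2218/257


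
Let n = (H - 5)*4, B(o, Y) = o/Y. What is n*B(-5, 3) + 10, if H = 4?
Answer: 50/3 ≈ 16.667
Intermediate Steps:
n = -4 (n = (4 - 5)*4 = -1*4 = -4)
n*B(-5, 3) + 10 = -(-20)/3 + 10 = -4*(-5/3) + 10 = 20/3 + 10 = 50/3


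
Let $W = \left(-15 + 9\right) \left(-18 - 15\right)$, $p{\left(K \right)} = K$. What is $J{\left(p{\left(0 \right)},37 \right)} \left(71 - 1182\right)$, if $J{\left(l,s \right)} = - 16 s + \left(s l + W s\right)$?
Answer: $-7481474$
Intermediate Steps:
$W = 198$ ($W = \left(-6\right) \left(-33\right) = 198$)
$J{\left(l,s \right)} = 182 s + l s$ ($J{\left(l,s \right)} = - 16 s + \left(s l + 198 s\right) = - 16 s + \left(l s + 198 s\right) = - 16 s + \left(198 s + l s\right) = 182 s + l s$)
$J{\left(p{\left(0 \right)},37 \right)} \left(71 - 1182\right) = 37 \left(182 + 0\right) \left(71 - 1182\right) = 37 \cdot 182 \left(-1111\right) = 6734 \left(-1111\right) = -7481474$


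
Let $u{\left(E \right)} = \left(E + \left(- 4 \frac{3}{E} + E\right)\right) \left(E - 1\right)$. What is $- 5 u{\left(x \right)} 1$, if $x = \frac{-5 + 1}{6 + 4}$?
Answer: $\frac{1022}{5} \approx 204.4$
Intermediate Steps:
$x = - \frac{2}{5}$ ($x = - \frac{4}{10} = \left(-4\right) \frac{1}{10} = - \frac{2}{5} \approx -0.4$)
$u{\left(E \right)} = \left(-1 + E\right) \left(- \frac{12}{E} + 2 E\right)$ ($u{\left(E \right)} = \left(E + \left(- \frac{12}{E} + E\right)\right) \left(-1 + E\right) = \left(E + \left(E - \frac{12}{E}\right)\right) \left(-1 + E\right) = \left(- \frac{12}{E} + 2 E\right) \left(-1 + E\right) = \left(-1 + E\right) \left(- \frac{12}{E} + 2 E\right)$)
$- 5 u{\left(x \right)} 1 = - 5 \frac{2 \left(6 - - \frac{2 \left(6 - \frac{2}{5} - \left(- \frac{2}{5}\right)^{2}\right)}{5}\right)}{- \frac{2}{5}} \cdot 1 = - 5 \cdot 2 \left(- \frac{5}{2}\right) \left(6 - - \frac{2 \left(6 - \frac{2}{5} - \frac{4}{25}\right)}{5}\right) 1 = - 5 \cdot 2 \left(- \frac{5}{2}\right) \left(6 - \left(- \frac{2}{5}\right) \frac{136}{25}\right) 1 = - 5 \cdot 2 \left(- \frac{5}{2}\right) \left(6 + \frac{272}{125}\right) 1 = - 5 \cdot 2 \left(- \frac{5}{2}\right) \frac{1022}{125} \cdot 1 = \left(-5\right) \left(- \frac{1022}{25}\right) 1 = \frac{1022}{5} \cdot 1 = \frac{1022}{5}$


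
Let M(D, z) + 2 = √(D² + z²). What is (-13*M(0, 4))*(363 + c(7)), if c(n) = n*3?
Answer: -9984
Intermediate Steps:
M(D, z) = -2 + √(D² + z²)
c(n) = 3*n
(-13*M(0, 4))*(363 + c(7)) = (-13*(-2 + √(0² + 4²)))*(363 + 3*7) = (-13*(-2 + √(0 + 16)))*(363 + 21) = -13*(-2 + √16)*384 = -13*(-2 + 4)*384 = -13*2*384 = -26*384 = -9984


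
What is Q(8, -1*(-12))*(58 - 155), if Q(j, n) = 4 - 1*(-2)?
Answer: -582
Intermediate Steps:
Q(j, n) = 6 (Q(j, n) = 4 + 2 = 6)
Q(8, -1*(-12))*(58 - 155) = 6*(58 - 155) = 6*(-97) = -582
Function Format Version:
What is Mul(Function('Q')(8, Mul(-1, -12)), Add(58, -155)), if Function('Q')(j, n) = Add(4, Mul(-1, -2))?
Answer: -582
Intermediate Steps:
Function('Q')(j, n) = 6 (Function('Q')(j, n) = Add(4, 2) = 6)
Mul(Function('Q')(8, Mul(-1, -12)), Add(58, -155)) = Mul(6, Add(58, -155)) = Mul(6, -97) = -582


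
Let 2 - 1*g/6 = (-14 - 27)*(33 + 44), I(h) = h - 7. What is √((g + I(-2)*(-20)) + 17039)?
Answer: √36173 ≈ 190.19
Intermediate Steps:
I(h) = -7 + h
g = 18954 (g = 12 - 6*(-14 - 27)*(33 + 44) = 12 - (-246)*77 = 12 - 6*(-3157) = 12 + 18942 = 18954)
√((g + I(-2)*(-20)) + 17039) = √((18954 + (-7 - 2)*(-20)) + 17039) = √((18954 - 9*(-20)) + 17039) = √((18954 + 180) + 17039) = √(19134 + 17039) = √36173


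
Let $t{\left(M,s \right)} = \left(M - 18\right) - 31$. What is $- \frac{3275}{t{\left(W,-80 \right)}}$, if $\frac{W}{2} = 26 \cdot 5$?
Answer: $- \frac{3275}{211} \approx -15.521$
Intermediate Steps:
$W = 260$ ($W = 2 \cdot 26 \cdot 5 = 2 \cdot 130 = 260$)
$t{\left(M,s \right)} = -49 + M$ ($t{\left(M,s \right)} = \left(-18 + M\right) - 31 = -49 + M$)
$- \frac{3275}{t{\left(W,-80 \right)}} = - \frac{3275}{-49 + 260} = - \frac{3275}{211}$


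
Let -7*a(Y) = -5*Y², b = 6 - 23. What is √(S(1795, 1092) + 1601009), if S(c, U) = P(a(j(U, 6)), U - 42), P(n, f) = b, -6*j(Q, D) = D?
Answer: 12*√11118 ≈ 1265.3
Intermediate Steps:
j(Q, D) = -D/6
b = -17
a(Y) = 5*Y²/7 (a(Y) = -(-5)*Y²/7 = 5*Y²/7)
P(n, f) = -17
S(c, U) = -17
√(S(1795, 1092) + 1601009) = √(-17 + 1601009) = √1600992 = 12*√11118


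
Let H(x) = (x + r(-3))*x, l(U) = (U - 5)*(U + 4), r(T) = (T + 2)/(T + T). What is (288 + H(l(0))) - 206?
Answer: 1436/3 ≈ 478.67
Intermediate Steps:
r(T) = (2 + T)/(2*T) (r(T) = (2 + T)/((2*T)) = (2 + T)*(1/(2*T)) = (2 + T)/(2*T))
l(U) = (-5 + U)*(4 + U)
H(x) = x*(1/6 + x) (H(x) = (x + (1/2)*(2 - 3)/(-3))*x = (x + (1/2)*(-1/3)*(-1))*x = (x + 1/6)*x = (1/6 + x)*x = x*(1/6 + x))
(288 + H(l(0))) - 206 = (288 + (-20 + 0**2 - 1*0)*(1/6 + (-20 + 0**2 - 1*0))) - 206 = (288 + (-20 + 0 + 0)*(1/6 + (-20 + 0 + 0))) - 206 = (288 - 20*(1/6 - 20)) - 206 = (288 - 20*(-119/6)) - 206 = (288 + 1190/3) - 206 = 2054/3 - 206 = 1436/3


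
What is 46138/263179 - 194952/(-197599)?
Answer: 60424095070/52003907221 ≈ 1.1619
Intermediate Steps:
46138/263179 - 194952/(-197599) = 46138*(1/263179) - 194952*(-1/197599) = 46138/263179 + 194952/197599 = 60424095070/52003907221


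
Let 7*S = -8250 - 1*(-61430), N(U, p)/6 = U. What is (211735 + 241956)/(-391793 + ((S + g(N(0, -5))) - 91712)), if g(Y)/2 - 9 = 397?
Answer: -3175837/3325671 ≈ -0.95495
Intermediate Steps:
N(U, p) = 6*U
g(Y) = 812 (g(Y) = 18 + 2*397 = 18 + 794 = 812)
S = 53180/7 (S = (-8250 - 1*(-61430))/7 = (-8250 + 61430)/7 = (⅐)*53180 = 53180/7 ≈ 7597.1)
(211735 + 241956)/(-391793 + ((S + g(N(0, -5))) - 91712)) = (211735 + 241956)/(-391793 + ((53180/7 + 812) - 91712)) = 453691/(-391793 + (58864/7 - 91712)) = 453691/(-391793 - 583120/7) = 453691/(-3325671/7) = 453691*(-7/3325671) = -3175837/3325671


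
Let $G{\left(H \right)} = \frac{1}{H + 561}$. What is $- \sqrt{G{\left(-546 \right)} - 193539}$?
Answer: $- \frac{2 i \sqrt{10886565}}{15} \approx - 439.93 i$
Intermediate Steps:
$G{\left(H \right)} = \frac{1}{561 + H}$
$- \sqrt{G{\left(-546 \right)} - 193539} = - \sqrt{\frac{1}{561 - 546} - 193539} = - \sqrt{\frac{1}{15} - 193539} = - \sqrt{- \frac{2903084}{15}} = - \frac{2 i \sqrt{10886565}}{15}$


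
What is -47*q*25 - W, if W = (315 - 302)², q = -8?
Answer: 9231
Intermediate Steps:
W = 169 (W = 13² = 169)
-47*q*25 - W = -47*(-8)*25 - 1*169 = 376*25 - 169 = 9400 - 169 = 9231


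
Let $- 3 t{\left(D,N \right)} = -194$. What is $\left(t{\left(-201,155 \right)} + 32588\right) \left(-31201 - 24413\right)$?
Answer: $-1815945404$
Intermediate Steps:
$t{\left(D,N \right)} = \frac{194}{3}$ ($t{\left(D,N \right)} = \left(- \frac{1}{3}\right) \left(-194\right) = \frac{194}{3}$)
$\left(t{\left(-201,155 \right)} + 32588\right) \left(-31201 - 24413\right) = \left(\frac{194}{3} + 32588\right) \left(-31201 - 24413\right) = \frac{97958}{3} \left(-55614\right) = -1815945404$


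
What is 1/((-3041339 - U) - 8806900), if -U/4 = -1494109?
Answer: -1/17824675 ≈ -5.6102e-8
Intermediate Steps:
U = 5976436 (U = -4*(-1494109) = 5976436)
1/((-3041339 - U) - 8806900) = 1/((-3041339 - 1*5976436) - 8806900) = 1/((-3041339 - 5976436) - 8806900) = 1/(-9017775 - 8806900) = 1/(-17824675) = -1/17824675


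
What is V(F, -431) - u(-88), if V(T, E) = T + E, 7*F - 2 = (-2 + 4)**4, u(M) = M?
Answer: -2383/7 ≈ -340.43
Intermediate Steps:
F = 18/7 (F = 2/7 + (-2 + 4)**4/7 = 2/7 + (1/7)*2**4 = 2/7 + (1/7)*16 = 2/7 + 16/7 = 18/7 ≈ 2.5714)
V(T, E) = E + T
V(F, -431) - u(-88) = (-431 + 18/7) - 1*(-88) = -2999/7 + 88 = -2383/7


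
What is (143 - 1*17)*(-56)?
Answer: -7056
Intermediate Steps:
(143 - 1*17)*(-56) = (143 - 17)*(-56) = 126*(-56) = -7056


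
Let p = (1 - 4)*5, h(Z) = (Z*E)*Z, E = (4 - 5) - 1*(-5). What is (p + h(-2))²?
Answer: 1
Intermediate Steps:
E = 4 (E = -1 + 5 = 4)
h(Z) = 4*Z² (h(Z) = (Z*4)*Z = (4*Z)*Z = 4*Z²)
p = -15 (p = -3*5 = -15)
(p + h(-2))² = (-15 + 4*(-2)²)² = (-15 + 4*4)² = (-15 + 16)² = 1² = 1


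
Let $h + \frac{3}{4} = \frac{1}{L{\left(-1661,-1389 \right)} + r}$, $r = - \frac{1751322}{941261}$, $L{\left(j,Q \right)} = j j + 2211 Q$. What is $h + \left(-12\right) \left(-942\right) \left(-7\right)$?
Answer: $- \frac{23249918130635861}{293823902560} \approx -79129.0$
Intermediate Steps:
$L{\left(j,Q \right)} = j^{2} + 2211 Q$
$r = - \frac{1751322}{941261}$ ($r = \left(-1751322\right) \frac{1}{941261} = - \frac{1751322}{941261} \approx -1.8606$)
$h = - \frac{220368868181}{293823902560}$ ($h = - \frac{3}{4} + \frac{1}{\left(\left(-1661\right)^{2} + 2211 \left(-1389\right)\right) - \frac{1751322}{941261}} = - \frac{3}{4} + \frac{1}{\left(2758921 - 3071079\right) - \frac{1751322}{941261}} = - \frac{3}{4} + \frac{1}{-312158 - \frac{1751322}{941261}} = - \frac{3}{4} + \frac{1}{- \frac{293823902560}{941261}} = - \frac{3}{4} - \frac{941261}{293823902560} = - \frac{220368868181}{293823902560} \approx -0.75$)
$h + \left(-12\right) \left(-942\right) \left(-7\right) = - \frac{220368868181}{293823902560} + \left(-12\right) \left(-942\right) \left(-7\right) = - \frac{220368868181}{293823902560} + 11304 \left(-7\right) = - \frac{220368868181}{293823902560} - 79128 = - \frac{23249918130635861}{293823902560}$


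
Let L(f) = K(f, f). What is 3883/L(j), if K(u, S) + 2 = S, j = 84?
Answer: 3883/82 ≈ 47.354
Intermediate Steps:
K(u, S) = -2 + S
L(f) = -2 + f
3883/L(j) = 3883/(-2 + 84) = 3883/82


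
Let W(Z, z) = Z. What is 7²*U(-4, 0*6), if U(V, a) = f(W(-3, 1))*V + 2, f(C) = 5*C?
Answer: 3038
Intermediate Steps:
U(V, a) = 2 - 15*V (U(V, a) = (5*(-3))*V + 2 = -15*V + 2 = 2 - 15*V)
7²*U(-4, 0*6) = 7²*(2 - 15*(-4)) = 49*(2 + 60) = 49*62 = 3038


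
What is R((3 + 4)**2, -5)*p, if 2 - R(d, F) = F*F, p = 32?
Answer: -736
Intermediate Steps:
R(d, F) = 2 - F**2 (R(d, F) = 2 - F*F = 2 - F**2)
R((3 + 4)**2, -5)*p = (2 - 1*(-5)**2)*32 = (2 - 1*25)*32 = (2 - 25)*32 = -23*32 = -736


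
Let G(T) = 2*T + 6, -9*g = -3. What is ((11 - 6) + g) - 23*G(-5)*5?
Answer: 1396/3 ≈ 465.33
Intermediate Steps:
g = ⅓ (g = -⅑*(-3) = ⅓ ≈ 0.33333)
G(T) = 6 + 2*T
((11 - 6) + g) - 23*G(-5)*5 = ((11 - 6) + ⅓) - 23*(6 + 2*(-5))*5 = (5 + ⅓) - 23*(6 - 10)*5 = 16/3 - (-92)*5 = 16/3 - 23*(-20) = 16/3 + 460 = 1396/3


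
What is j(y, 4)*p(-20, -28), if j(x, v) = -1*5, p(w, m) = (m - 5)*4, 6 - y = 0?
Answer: 660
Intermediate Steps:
y = 6 (y = 6 - 1*0 = 6 + 0 = 6)
p(w, m) = -20 + 4*m (p(w, m) = (-5 + m)*4 = -20 + 4*m)
j(x, v) = -5
j(y, 4)*p(-20, -28) = -5*(-20 + 4*(-28)) = -5*(-20 - 112) = -5*(-132) = 660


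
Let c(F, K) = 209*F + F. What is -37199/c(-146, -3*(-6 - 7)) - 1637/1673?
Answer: 1720501/7327740 ≈ 0.23479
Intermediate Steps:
c(F, K) = 210*F
-37199/c(-146, -3*(-6 - 7)) - 1637/1673 = -37199/(210*(-146)) - 1637/1673 = -37199/(-30660) - 1637*1/1673 = -37199*(-1/30660) - 1637/1673 = 37199/30660 - 1637/1673 = 1720501/7327740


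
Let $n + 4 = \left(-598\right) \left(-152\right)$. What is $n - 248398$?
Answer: $-157506$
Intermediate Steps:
$n = 90892$ ($n = -4 - -90896 = -4 + 90896 = 90892$)
$n - 248398 = 90892 - 248398 = -157506$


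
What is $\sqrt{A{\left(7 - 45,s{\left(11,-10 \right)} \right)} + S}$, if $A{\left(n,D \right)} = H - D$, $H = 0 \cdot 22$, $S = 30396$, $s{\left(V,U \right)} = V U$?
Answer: $\sqrt{30506} \approx 174.66$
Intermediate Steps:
$s{\left(V,U \right)} = U V$
$H = 0$
$A{\left(n,D \right)} = - D$ ($A{\left(n,D \right)} = 0 - D = - D$)
$\sqrt{A{\left(7 - 45,s{\left(11,-10 \right)} \right)} + S} = \sqrt{- \left(-10\right) 11 + 30396} = \sqrt{\left(-1\right) \left(-110\right) + 30396} = \sqrt{110 + 30396} = \sqrt{30506}$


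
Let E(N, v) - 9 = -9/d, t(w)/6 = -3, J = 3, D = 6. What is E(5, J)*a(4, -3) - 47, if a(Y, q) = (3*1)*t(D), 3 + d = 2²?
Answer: -47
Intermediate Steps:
t(w) = -18 (t(w) = 6*(-3) = -18)
d = 1 (d = -3 + 2² = -3 + 4 = 1)
a(Y, q) = -54 (a(Y, q) = (3*1)*(-18) = 3*(-18) = -54)
E(N, v) = 0 (E(N, v) = 9 - 9/1 = 9 - 9*1 = 9 - 9 = 0)
E(5, J)*a(4, -3) - 47 = 0*(-54) - 47 = 0 - 47 = -47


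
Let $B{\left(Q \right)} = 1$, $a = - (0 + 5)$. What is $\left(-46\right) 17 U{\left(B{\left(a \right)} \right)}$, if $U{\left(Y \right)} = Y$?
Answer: $-782$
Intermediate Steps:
$a = -5$ ($a = \left(-1\right) 5 = -5$)
$\left(-46\right) 17 U{\left(B{\left(a \right)} \right)} = \left(-46\right) 17 \cdot 1 = \left(-782\right) 1 = -782$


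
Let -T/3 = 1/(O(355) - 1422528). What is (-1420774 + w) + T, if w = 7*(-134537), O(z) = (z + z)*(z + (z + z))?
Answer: -524780005157/222126 ≈ -2.3625e+6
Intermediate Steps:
O(z) = 6*z² (O(z) = (2*z)*(z + 2*z) = (2*z)*(3*z) = 6*z²)
w = -941759
T = 1/222126 (T = -3/(6*355² - 1422528) = -3/(6*126025 - 1422528) = -3/(756150 - 1422528) = -3/(-666378) = -3*(-1/666378) = 1/222126 ≈ 4.5019e-6)
(-1420774 + w) + T = (-1420774 - 941759) + 1/222126 = -2362533 + 1/222126 = -524780005157/222126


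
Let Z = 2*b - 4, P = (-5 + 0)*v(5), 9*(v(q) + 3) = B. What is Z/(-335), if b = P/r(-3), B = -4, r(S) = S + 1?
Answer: 191/3015 ≈ 0.063350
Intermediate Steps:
r(S) = 1 + S
v(q) = -31/9 (v(q) = -3 + (⅑)*(-4) = -3 - 4/9 = -31/9)
P = 155/9 (P = (-5 + 0)*(-31/9) = -5*(-31/9) = 155/9 ≈ 17.222)
b = -155/18 (b = 155/(9*(1 - 3)) = (155/9)/(-2) = (155/9)*(-½) = -155/18 ≈ -8.6111)
Z = -191/9 (Z = 2*(-155/18) - 4 = -155/9 - 4 = -191/9 ≈ -21.222)
Z/(-335) = -191/9/(-335) = -191/9*(-1/335) = 191/3015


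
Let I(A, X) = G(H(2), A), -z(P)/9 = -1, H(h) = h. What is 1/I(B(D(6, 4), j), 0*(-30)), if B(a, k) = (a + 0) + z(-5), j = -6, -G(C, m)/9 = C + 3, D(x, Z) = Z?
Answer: -1/45 ≈ -0.022222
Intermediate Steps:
z(P) = 9 (z(P) = -9*(-1) = 9)
G(C, m) = -27 - 9*C (G(C, m) = -9*(C + 3) = -9*(3 + C) = -27 - 9*C)
B(a, k) = 9 + a (B(a, k) = (a + 0) + 9 = a + 9 = 9 + a)
I(A, X) = -45 (I(A, X) = -27 - 9*2 = -27 - 18 = -45)
1/I(B(D(6, 4), j), 0*(-30)) = 1/(-45) = -1/45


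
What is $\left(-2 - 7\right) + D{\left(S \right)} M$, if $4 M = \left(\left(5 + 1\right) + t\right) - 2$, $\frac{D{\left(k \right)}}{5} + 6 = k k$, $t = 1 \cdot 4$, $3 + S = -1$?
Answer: $91$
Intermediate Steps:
$S = -4$ ($S = -3 - 1 = -4$)
$t = 4$
$D{\left(k \right)} = -30 + 5 k^{2}$ ($D{\left(k \right)} = -30 + 5 k k = -30 + 5 k^{2}$)
$M = 2$ ($M = \frac{\left(\left(5 + 1\right) + 4\right) - 2}{4} = \frac{\left(6 + 4\right) - 2}{4} = \frac{10 - 2}{4} = \frac{1}{4} \cdot 8 = 2$)
$\left(-2 - 7\right) + D{\left(S \right)} M = \left(-2 - 7\right) + \left(-30 + 5 \left(-4\right)^{2}\right) 2 = \left(-2 - 7\right) + \left(-30 + 5 \cdot 16\right) 2 = -9 + \left(-30 + 80\right) 2 = -9 + 50 \cdot 2 = -9 + 100 = 91$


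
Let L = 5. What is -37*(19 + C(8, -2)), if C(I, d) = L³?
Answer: -5328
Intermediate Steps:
C(I, d) = 125 (C(I, d) = 5³ = 125)
-37*(19 + C(8, -2)) = -37*(19 + 125) = -37*144 = -5328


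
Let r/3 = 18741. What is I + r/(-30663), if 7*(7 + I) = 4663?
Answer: 15676169/23849 ≈ 657.31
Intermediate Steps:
r = 56223 (r = 3*18741 = 56223)
I = 4614/7 (I = -7 + (1/7)*4663 = -7 + 4663/7 = 4614/7 ≈ 659.14)
I + r/(-30663) = 4614/7 + 56223/(-30663) = 4614/7 + 56223*(-1/30663) = 4614/7 - 6247/3407 = 15676169/23849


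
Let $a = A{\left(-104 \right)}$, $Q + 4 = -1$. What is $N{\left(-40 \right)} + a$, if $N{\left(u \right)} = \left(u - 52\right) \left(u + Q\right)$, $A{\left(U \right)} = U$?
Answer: $4036$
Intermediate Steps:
$Q = -5$ ($Q = -4 - 1 = -5$)
$a = -104$
$N{\left(u \right)} = \left(-52 + u\right) \left(-5 + u\right)$ ($N{\left(u \right)} = \left(u - 52\right) \left(u - 5\right) = \left(-52 + u\right) \left(-5 + u\right)$)
$N{\left(-40 \right)} + a = \left(260 + \left(-40\right)^{2} - -2280\right) - 104 = \left(260 + 1600 + 2280\right) - 104 = 4140 - 104 = 4036$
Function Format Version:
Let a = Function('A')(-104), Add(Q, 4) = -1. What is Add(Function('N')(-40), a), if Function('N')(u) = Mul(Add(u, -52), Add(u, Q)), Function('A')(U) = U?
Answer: 4036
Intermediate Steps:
Q = -5 (Q = Add(-4, -1) = -5)
a = -104
Function('N')(u) = Mul(Add(-52, u), Add(-5, u)) (Function('N')(u) = Mul(Add(u, -52), Add(u, -5)) = Mul(Add(-52, u), Add(-5, u)))
Add(Function('N')(-40), a) = Add(Add(260, Pow(-40, 2), Mul(-57, -40)), -104) = Add(Add(260, 1600, 2280), -104) = Add(4140, -104) = 4036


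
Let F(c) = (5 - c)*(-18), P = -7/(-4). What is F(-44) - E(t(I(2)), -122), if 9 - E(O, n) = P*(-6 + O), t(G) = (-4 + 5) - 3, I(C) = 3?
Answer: -905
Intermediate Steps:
t(G) = -2 (t(G) = 1 - 3 = -2)
P = 7/4 (P = -7*(-¼) = 7/4 ≈ 1.7500)
F(c) = -90 + 18*c
E(O, n) = 39/2 - 7*O/4 (E(O, n) = 9 - 7*(-6 + O)/4 = 9 - (-21/2 + 7*O/4) = 9 + (21/2 - 7*O/4) = 39/2 - 7*O/4)
F(-44) - E(t(I(2)), -122) = (-90 + 18*(-44)) - (39/2 - 7/4*(-2)) = (-90 - 792) - (39/2 + 7/2) = -882 - 1*23 = -882 - 23 = -905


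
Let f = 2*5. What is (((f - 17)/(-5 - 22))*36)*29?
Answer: 812/3 ≈ 270.67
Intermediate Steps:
f = 10
(((f - 17)/(-5 - 22))*36)*29 = (((10 - 17)/(-5 - 22))*36)*29 = (-7/(-27)*36)*29 = (-7*(-1/27)*36)*29 = ((7/27)*36)*29 = (28/3)*29 = 812/3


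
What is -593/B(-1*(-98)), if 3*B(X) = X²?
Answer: -1779/9604 ≈ -0.18524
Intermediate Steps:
B(X) = X²/3
-593/B(-1*(-98)) = -593/((-1*(-98))²/3) = -593/((⅓)*98²) = -593/((⅓)*9604) = -593/9604/3 = -593*3/9604 = -1779/9604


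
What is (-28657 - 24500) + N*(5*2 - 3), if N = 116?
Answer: -52345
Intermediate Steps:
(-28657 - 24500) + N*(5*2 - 3) = (-28657 - 24500) + 116*(5*2 - 3) = -53157 + 116*(10 - 3) = -53157 + 116*7 = -53157 + 812 = -52345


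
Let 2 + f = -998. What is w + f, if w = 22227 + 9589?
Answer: 30816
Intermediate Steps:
f = -1000 (f = -2 - 998 = -1000)
w = 31816
w + f = 31816 - 1000 = 30816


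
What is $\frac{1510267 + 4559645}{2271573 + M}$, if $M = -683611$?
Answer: $\frac{3034956}{793981} \approx 3.8225$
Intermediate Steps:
$\frac{1510267 + 4559645}{2271573 + M} = \frac{1510267 + 4559645}{2271573 - 683611} = \frac{6069912}{1587962} = 6069912 \cdot \frac{1}{1587962} = \frac{3034956}{793981}$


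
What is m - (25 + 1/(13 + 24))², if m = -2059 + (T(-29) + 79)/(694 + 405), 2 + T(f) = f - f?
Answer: -577155720/214933 ≈ -2685.3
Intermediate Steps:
T(f) = -2 (T(f) = -2 + (f - f) = -2 + 0 = -2)
m = -323252/157 (m = -2059 + (-2 + 79)/(694 + 405) = -2059 + 77/1099 = -2059 + 77*(1/1099) = -2059 + 11/157 = -323252/157 ≈ -2058.9)
m - (25 + 1/(13 + 24))² = -323252/157 - (25 + 1/(13 + 24))² = -323252/157 - (25 + 1/37)² = -323252/157 - (926/37)² = -323252/157 - 1*857476/1369 = -323252/157 - 857476/1369 = -577155720/214933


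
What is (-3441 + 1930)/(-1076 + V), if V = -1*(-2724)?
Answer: -1511/1648 ≈ -0.91687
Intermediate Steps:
V = 2724
(-3441 + 1930)/(-1076 + V) = (-3441 + 1930)/(-1076 + 2724) = -1511/1648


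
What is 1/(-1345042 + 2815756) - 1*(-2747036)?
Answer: 4040104303705/1470714 ≈ 2.7470e+6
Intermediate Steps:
1/(-1345042 + 2815756) - 1*(-2747036) = 1/1470714 + 2747036 = 4040104303705/1470714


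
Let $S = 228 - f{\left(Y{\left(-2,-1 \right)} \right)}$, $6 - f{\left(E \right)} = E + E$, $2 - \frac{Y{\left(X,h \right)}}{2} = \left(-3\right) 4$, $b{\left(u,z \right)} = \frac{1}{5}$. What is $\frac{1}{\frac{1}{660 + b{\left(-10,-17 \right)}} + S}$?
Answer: $\frac{3301}{917683} \approx 0.0035971$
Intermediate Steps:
$b{\left(u,z \right)} = \frac{1}{5}$
$Y{\left(X,h \right)} = 28$ ($Y{\left(X,h \right)} = 4 - 2 \left(\left(-3\right) 4\right) = 4 - -24 = 4 + 24 = 28$)
$f{\left(E \right)} = 6 - 2 E$ ($f{\left(E \right)} = 6 - \left(E + E\right) = 6 - 2 E$)
$S = 278$ ($S = 228 - \left(6 - 56\right) = 228 - -50 = 228 + 50 = 278$)
$\frac{1}{\frac{1}{660 + b{\left(-10,-17 \right)}} + S} = \frac{1}{\frac{1}{660 + \frac{1}{5}} + 278} = \frac{1}{\frac{1}{\frac{3301}{5}} + 278} = \frac{1}{\frac{5}{3301} + 278} = \frac{1}{\frac{917683}{3301}} = \frac{3301}{917683}$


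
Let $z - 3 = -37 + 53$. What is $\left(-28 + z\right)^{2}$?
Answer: $81$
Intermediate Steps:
$z = 19$ ($z = 3 + \left(-37 + 53\right) = 3 + 16 = 19$)
$\left(-28 + z\right)^{2} = \left(-28 + 19\right)^{2} = \left(-9\right)^{2} = 81$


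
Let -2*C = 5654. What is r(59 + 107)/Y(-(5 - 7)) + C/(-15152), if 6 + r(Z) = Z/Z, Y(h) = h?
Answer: -35053/15152 ≈ -2.3134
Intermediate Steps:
C = -2827 (C = -½*5654 = -2827)
r(Z) = -5 (r(Z) = -6 + Z/Z = -6 + 1 = -5)
r(59 + 107)/Y(-(5 - 7)) + C/(-15152) = -5*(-1/(5 - 7)) - 2827/(-15152) = -5/((-1*(-2))) - 2827*(-1/15152) = -5/2 + 2827/15152 = -35053/15152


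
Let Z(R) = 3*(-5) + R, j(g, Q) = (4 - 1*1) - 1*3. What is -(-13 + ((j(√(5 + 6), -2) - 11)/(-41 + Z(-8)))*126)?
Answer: -277/32 ≈ -8.6563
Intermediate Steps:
j(g, Q) = 0 (j(g, Q) = (4 - 1) - 3 = 3 - 3 = 0)
Z(R) = -15 + R
-(-13 + ((j(√(5 + 6), -2) - 11)/(-41 + Z(-8)))*126) = -(-13 + ((0 - 11)/(-41 + (-15 - 8)))*126) = -(-13 - 11/(-41 - 23)*126) = -(-13 - 11/(-64)*126) = -(-13 - 11*(-1/64)*126) = -(-13 + (11/64)*126) = -(-13 + 693/32) = -1*277/32 = -277/32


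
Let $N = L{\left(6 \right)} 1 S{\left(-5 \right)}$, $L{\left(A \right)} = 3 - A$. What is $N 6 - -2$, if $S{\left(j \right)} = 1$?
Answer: $-16$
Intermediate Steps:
$N = -3$ ($N = \left(3 - 6\right) 1 \cdot 1 = \left(-3\right) 1 \cdot 1 = \left(-3\right) 1 = -3$)
$N 6 - -2 = \left(-3\right) 6 - -2 = -18 + 2 = -16$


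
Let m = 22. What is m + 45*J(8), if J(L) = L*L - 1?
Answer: 2857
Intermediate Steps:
J(L) = -1 + L² (J(L) = L² - 1 = -1 + L²)
m + 45*J(8) = 22 + 45*(-1 + 8²) = 22 + 45*(-1 + 64) = 22 + 45*63 = 22 + 2835 = 2857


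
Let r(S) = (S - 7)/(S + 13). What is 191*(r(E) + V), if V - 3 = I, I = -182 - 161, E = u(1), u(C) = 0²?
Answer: -845557/13 ≈ -65043.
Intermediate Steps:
u(C) = 0
E = 0
r(S) = (-7 + S)/(13 + S)
I = -343
V = -340 (V = 3 - 343 = -340)
191*(r(E) + V) = 191*((-7 + 0)/(13 + 0) - 340) = 191*(-7/13 - 340) = 191*(-4427/13) = -845557/13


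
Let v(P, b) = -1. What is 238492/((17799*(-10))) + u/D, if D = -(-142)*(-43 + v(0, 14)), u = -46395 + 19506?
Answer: 1647937547/556040760 ≈ 2.9637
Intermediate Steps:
u = -26889
D = -6248 (D = -(-142)*(-43 - 1) = -(-142)*(-44) = -1*6248 = -6248)
238492/((17799*(-10))) + u/D = 238492/((17799*(-10))) - 26889/(-6248) = 238492/(-177990) - 26889*(-1/6248) = 238492*(-1/177990) + 26889/6248 = -119246/88995 + 26889/6248 = 1647937547/556040760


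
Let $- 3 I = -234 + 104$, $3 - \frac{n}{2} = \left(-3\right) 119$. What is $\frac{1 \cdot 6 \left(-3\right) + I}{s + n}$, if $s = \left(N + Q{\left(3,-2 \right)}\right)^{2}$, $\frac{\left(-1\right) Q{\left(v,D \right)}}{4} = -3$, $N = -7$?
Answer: $\frac{76}{2235} \approx 0.034004$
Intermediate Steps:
$Q{\left(v,D \right)} = 12$ ($Q{\left(v,D \right)} = \left(-4\right) \left(-3\right) = 12$)
$n = 720$ ($n = 6 - 2 \left(\left(-3\right) 119\right) = 6 - -714 = 6 + 714 = 720$)
$I = \frac{130}{3}$ ($I = - \frac{-234 + 104}{3} = \left(- \frac{1}{3}\right) \left(-130\right) = \frac{130}{3} \approx 43.333$)
$s = 25$ ($s = \left(-7 + 12\right)^{2} = 5^{2} = 25$)
$\frac{1 \cdot 6 \left(-3\right) + I}{s + n} = \frac{1 \cdot 6 \left(-3\right) + \frac{130}{3}}{25 + 720} = \frac{6 \left(-3\right) + \frac{130}{3}}{745} = \left(-18 + \frac{130}{3}\right) \frac{1}{745} = \frac{76}{3} \cdot \frac{1}{745} = \frac{76}{2235}$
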